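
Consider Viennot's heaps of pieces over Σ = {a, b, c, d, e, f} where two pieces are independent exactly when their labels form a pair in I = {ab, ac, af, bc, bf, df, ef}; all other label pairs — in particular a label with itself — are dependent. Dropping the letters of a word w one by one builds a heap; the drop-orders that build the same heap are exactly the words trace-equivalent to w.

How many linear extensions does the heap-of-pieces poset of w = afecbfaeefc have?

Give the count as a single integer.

0(a) covers ∅
1(f) covers ∅
2(e) covers 0:a
3(c) covers 1:f, 2:e
4(b) covers 2:e
5(f) covers 3:c
6(a) covers 2:e
7(e) covers 3:c, 4:b, 6:a
8(e) covers 7:e
9(f) covers 5:f
10(c) covers 8:e, 9:f
floor of heap: 0:a, 1:f
completions by unplaced set U, small U first (add the entries for U minus each lowest piece of U):
  |U|=1: {10}:1
  |U|=2: {8,10}:1  {9,10}:1
  |U|=3: {5,9,10}:1  {7,8,10}:1  {8,9,10}:2
  |U|=4: {4,7,8,10}:1  {5,8,9,10}:3  {6,7,8,10}:1  {7,8,9,10}:3
  |U|=5: {4,6,7,8,10}:2  {4,7,8,9,10}:4  {5,7,8,9,10}:6  {6,7,8,9,10}:4
  |U|=6: {3,5,7,8,9,10}:6  {4,5,7,8,9,10}:10  {4,6,7,8,9,10}:10  {5,6,7,8,9,10}:10
  |U|=7: {1,3,5,7,8,9,10}:6  {3,4,5,7,8,9,10}:16  {3,5,6,7,8,9,10}:16  {4,5,6,7,8,9,10}:30
  |U|=8: {1,3,4,5,7,8,9,10}:22  {1,3,5,6,7,8,9,10}:22  {3,4,5,6,7,8,9,10}:62
  |U|=9: {1,3,4,5,6,7,8,9,10}:106  {2,3,4,5,6,7,8,9,10}:62
  start at 0(a): 168
  start at 1(f): 62
sum over floor = 230

230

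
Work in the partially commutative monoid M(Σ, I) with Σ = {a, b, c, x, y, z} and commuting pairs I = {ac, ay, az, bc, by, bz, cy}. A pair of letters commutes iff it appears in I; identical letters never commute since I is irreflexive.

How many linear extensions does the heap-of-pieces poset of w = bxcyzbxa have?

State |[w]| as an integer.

#0=b has no predecessor
#1=x depends on [0:b]
#2=c depends on [1:x]
#3=y depends on [1:x]
#4=z depends on [2:c, 3:y]
#5=b depends on [1:x]
#6=x depends on [4:z, 5:b]
#7=a depends on [6:x]
sources: [0:b]
N(rest) = Σ N(rest − s) over sources s of rest; N(one piece) = 1:
  size 1 → [7]=1
  size 2 → [6,7]=1
  size 3 → [4,6,7]=1  [5,6,7]=1
  size 4 → [2,4,6,7]=1  [3,4,6,7]=1  [4,5,6,7]=2
  size 5 → [2,3,4,6,7]=2  [2,4,5,6,7]=3  [3,4,5,6,7]=3
  size 6 → [2,3,4,5,6,7]=8
  first=0(b) contributes 8

8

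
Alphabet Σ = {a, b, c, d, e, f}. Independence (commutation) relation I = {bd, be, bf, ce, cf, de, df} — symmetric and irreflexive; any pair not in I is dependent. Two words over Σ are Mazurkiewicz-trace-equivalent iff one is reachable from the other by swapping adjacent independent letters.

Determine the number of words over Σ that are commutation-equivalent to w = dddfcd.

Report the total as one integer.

piece 0:d — minimal
piece 1:d rests on {0:d}
piece 2:d rests on {1:d}
piece 3:f — minimal
piece 4:c rests on {2:d}
piece 5:d rests on {4:c}
minimal pieces: {0:d, 3:f}
ways to finish when only these pieces remain (= sum over removing one remaining piece with nothing left below it):
  1 left: {3}→1  {5}→1
  2 left: {3,5}→2  {4,5}→1
  3 left: {2,4,5}→1  {3,4,5}→3
  4 left: {1,2,4,5}→1  {2,3,4,5}→4
  placing 0:d first → 5 extensions
  placing 3:f first → 1 extensions
total linear extensions = 6

6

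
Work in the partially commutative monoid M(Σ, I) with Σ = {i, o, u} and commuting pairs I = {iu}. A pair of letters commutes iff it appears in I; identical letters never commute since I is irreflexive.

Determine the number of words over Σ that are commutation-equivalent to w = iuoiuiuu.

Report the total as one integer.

drop 0:i onto floor
drop 1:u onto floor
drop 2:o onto {0:i, 1:u}
drop 3:i onto {2:o}
drop 4:u onto {2:o}
drop 5:i onto {3:i}
drop 6:u onto {4:u}
drop 7:u onto {6:u}
ground layer = {0:i, 1:u}
drop-orders for the pieces not yet dropped (sum over which currently-grounded one goes next):
  1 to go: {5} 1  {7} 1
  2 to go: {3,5} 1  {5,7} 2  {6,7} 1
  3 to go: {3,5,7} 3  {4,6,7} 1  {5,6,7} 3
  4 to go: {3,5,6,7} 6  {4,5,6,7} 4
  5 to go: {3,4,5,6,7} 10
  6 to go: {2,3,4,5,6,7} 10
  if 0:i drops first: 10 orders
  if 1:u drops first: 10 orders
heap linearizations: 20

20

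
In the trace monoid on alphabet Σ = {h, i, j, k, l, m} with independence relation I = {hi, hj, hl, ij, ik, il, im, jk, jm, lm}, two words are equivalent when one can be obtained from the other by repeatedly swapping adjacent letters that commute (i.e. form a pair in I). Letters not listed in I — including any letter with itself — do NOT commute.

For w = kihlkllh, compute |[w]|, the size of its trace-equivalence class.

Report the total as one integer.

48

#0=k has no predecessor
#1=i has no predecessor
#2=h depends on [0:k]
#3=l depends on [0:k]
#4=k depends on [2:h, 3:l]
#5=l depends on [4:k]
#6=l depends on [5:l]
#7=h depends on [4:k]
sources: [0:k, 1:i]
N(rest) = Σ N(rest − s) over sources s of rest; N(one piece) = 1:
  size 1 → [1]=1  [6]=1  [7]=1
  size 2 → [1,6]=2  [1,7]=2  [5,6]=1  [6,7]=2
  size 3 → [1,5,6]=3  [1,6,7]=6  [5,6,7]=3
  size 4 → [1,5,6,7]=12  [4,5,6,7]=3
  size 5 → [1,4,5,6,7]=15  [2,4,5,6,7]=3  [3,4,5,6,7]=3
  size 6 → [1,2,4,5,6,7]=18  [1,3,4,5,6,7]=18  [2,3,4,5,6,7]=6
  first=0(k) contributes 42
  first=1(i) contributes 6
|[w]| = 48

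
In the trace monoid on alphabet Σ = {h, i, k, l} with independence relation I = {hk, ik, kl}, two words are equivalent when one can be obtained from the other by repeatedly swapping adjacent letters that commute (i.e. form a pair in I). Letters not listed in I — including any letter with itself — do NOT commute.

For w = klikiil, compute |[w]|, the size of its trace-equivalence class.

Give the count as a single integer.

21

drop 0:k onto floor
drop 1:l onto floor
drop 2:i onto {1:l}
drop 3:k onto {0:k}
drop 4:i onto {2:i}
drop 5:i onto {4:i}
drop 6:l onto {5:i}
ground layer = {0:k, 1:l}
drop-orders for the pieces not yet dropped (sum over which currently-grounded one goes next):
  1 to go: {3} 1  {6} 1
  2 to go: {0,3} 1  {3,6} 2  {5,6} 1
  3 to go: {0,3,6} 3  {3,5,6} 3  {4,5,6} 1
  4 to go: {0,3,5,6} 6  {2,4,5,6} 1  {3,4,5,6} 4
  5 to go: {0,3,4,5,6} 10  {1,2,4,5,6} 1  {2,3,4,5,6} 5
  if 0:k drops first: 6 orders
  if 1:l drops first: 15 orders
heap linearizations: 21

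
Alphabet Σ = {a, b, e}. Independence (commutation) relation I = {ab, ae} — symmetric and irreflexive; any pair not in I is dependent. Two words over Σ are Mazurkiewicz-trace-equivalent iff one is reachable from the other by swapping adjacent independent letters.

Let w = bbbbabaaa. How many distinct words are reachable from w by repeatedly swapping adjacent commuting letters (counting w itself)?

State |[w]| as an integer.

#0=b has no predecessor
#1=b depends on [0:b]
#2=b depends on [1:b]
#3=b depends on [2:b]
#4=a has no predecessor
#5=b depends on [3:b]
#6=a depends on [4:a]
#7=a depends on [6:a]
#8=a depends on [7:a]
sources: [0:b, 4:a]
N(rest) = Σ N(rest − s) over sources s of rest; N(one piece) = 1:
  size 1 → [5]=1  [8]=1
  size 2 → [3,5]=1  [5,8]=2  [7,8]=1
  size 3 → [2,3,5]=1  [3,5,8]=3  [5,7,8]=3  [6,7,8]=1
  size 4 → [1,2,3,5]=1  [2,3,5,8]=4  [3,5,7,8]=6  [4,6,7,8]=1  [5,6,7,8]=4
  size 5 → [0,1,2,3,5]=1  [1,2,3,5,8]=5  [2,3,5,7,8]=10  [3,5,6,7,8]=10  [4,5,6,7,8]=5
  size 6 → [0,1,2,3,5,8]=6  [1,2,3,5,7,8]=15  [2,3,5,6,7,8]=20  [3,4,5,6,7,8]=15
  size 7 → [0,1,2,3,5,7,8]=21  [1,2,3,5,6,7,8]=35  [2,3,4,5,6,7,8]=35
  first=0(b) contributes 70
  first=4(a) contributes 56
|[w]| = 126

126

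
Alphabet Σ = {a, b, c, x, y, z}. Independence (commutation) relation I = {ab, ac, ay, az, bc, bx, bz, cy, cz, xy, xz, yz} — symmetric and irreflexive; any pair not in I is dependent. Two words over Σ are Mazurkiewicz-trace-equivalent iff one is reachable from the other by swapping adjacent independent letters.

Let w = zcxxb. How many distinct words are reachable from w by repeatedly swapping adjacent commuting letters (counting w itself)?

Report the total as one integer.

20

0(z) covers ∅
1(c) covers ∅
2(x) covers 1:c
3(x) covers 2:x
4(b) covers ∅
floor of heap: 0:z, 1:c, 4:b
completions by unplaced set U, small U first (add the entries for U minus each lowest piece of U):
  |U|=1: {0}:1  {3}:1  {4}:1
  |U|=2: {0,3}:2  {0,4}:2  {2,3}:1  {3,4}:2
  |U|=3: {0,2,3}:3  {0,3,4}:6  {1,2,3}:1  {2,3,4}:3
  start at 0(z): 4
  start at 1(c): 12
  start at 4(b): 4
sum over floor = 20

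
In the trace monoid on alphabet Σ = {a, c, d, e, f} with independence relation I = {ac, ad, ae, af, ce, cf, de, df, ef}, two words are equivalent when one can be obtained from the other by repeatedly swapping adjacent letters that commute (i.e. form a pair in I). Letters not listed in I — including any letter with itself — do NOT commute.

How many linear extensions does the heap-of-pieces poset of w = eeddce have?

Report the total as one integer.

drop 0:e onto floor
drop 1:e onto {0:e}
drop 2:d onto floor
drop 3:d onto {2:d}
drop 4:c onto {3:d}
drop 5:e onto {1:e}
ground layer = {0:e, 2:d}
drop-orders for the pieces not yet dropped (sum over which currently-grounded one goes next):
  1 to go: {4} 1  {5} 1
  2 to go: {1,5} 1  {3,4} 1  {4,5} 2
  3 to go: {0,1,5} 1  {1,4,5} 3  {2,3,4} 1  {3,4,5} 3
  4 to go: {0,1,4,5} 4  {1,3,4,5} 6  {2,3,4,5} 4
  if 0:e drops first: 10 orders
  if 2:d drops first: 10 orders
heap linearizations: 20

20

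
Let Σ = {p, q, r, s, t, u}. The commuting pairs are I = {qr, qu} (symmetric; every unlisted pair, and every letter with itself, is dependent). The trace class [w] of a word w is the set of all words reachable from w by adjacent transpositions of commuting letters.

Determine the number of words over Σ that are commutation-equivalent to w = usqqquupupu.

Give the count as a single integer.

piece 0:u — minimal
piece 1:s rests on {0:u}
piece 2:q rests on {1:s}
piece 3:q rests on {2:q}
piece 4:q rests on {3:q}
piece 5:u rests on {1:s}
piece 6:u rests on {5:u}
piece 7:p rests on {4:q, 6:u}
piece 8:u rests on {7:p}
piece 9:p rests on {8:u}
piece 10:u rests on {9:p}
minimal pieces: {0:u}
ways to finish when only these pieces remain (= sum over removing one remaining piece with nothing left below it):
  1 left: {10}→1
  2 left: {9,10}→1
  3 left: {8,9,10}→1
  4 left: {7,8,9,10}→1
  5 left: {4,7,8,9,10}→1  {6,7,8,9,10}→1
  6 left: {3,4,7,8,9,10}→1  {4,6,7,8,9,10}→2  {5,6,7,8,9,10}→1
  7 left: {2,3,4,7,8,9,10}→1  {3,4,6,7,8,9,10}→3  {4,5,6,7,8,9,10}→3
  8 left: {2,3,4,6,7,8,9,10}→4  {3,4,5,6,7,8,9,10}→6
  9 left: {2,3,4,5,6,7,8,9,10}→10
  placing 0:u first → 10 extensions

10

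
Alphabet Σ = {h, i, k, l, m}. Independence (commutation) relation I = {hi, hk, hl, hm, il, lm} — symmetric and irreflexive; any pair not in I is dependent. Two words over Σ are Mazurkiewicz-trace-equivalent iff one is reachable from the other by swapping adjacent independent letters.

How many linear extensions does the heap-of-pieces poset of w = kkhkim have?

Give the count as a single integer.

6

0(k) covers ∅
1(k) covers 0:k
2(h) covers ∅
3(k) covers 1:k
4(i) covers 3:k
5(m) covers 4:i
floor of heap: 0:k, 2:h
completions by unplaced set U, small U first (add the entries for U minus each lowest piece of U):
  |U|=1: {2}:1  {5}:1
  |U|=2: {2,5}:2  {4,5}:1
  |U|=3: {2,4,5}:3  {3,4,5}:1
  |U|=4: {1,3,4,5}:1  {2,3,4,5}:4
  start at 0(k): 5
  start at 2(h): 1
sum over floor = 6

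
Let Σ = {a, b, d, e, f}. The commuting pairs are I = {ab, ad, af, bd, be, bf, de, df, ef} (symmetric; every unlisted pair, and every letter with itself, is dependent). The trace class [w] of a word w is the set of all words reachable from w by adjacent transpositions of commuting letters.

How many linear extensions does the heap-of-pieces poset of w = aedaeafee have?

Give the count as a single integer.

#0=a has no predecessor
#1=e depends on [0:a]
#2=d has no predecessor
#3=a depends on [1:e]
#4=e depends on [3:a]
#5=a depends on [4:e]
#6=f has no predecessor
#7=e depends on [5:a]
#8=e depends on [7:e]
sources: [0:a, 2:d, 6:f]
N(rest) = Σ N(rest − s) over sources s of rest; N(one piece) = 1:
  size 1 → [2]=1  [6]=1  [8]=1
  size 2 → [2,6]=2  [2,8]=2  [6,8]=2  [7,8]=1
  size 3 → [2,6,8]=6  [2,7,8]=3  [5,7,8]=1  [6,7,8]=3
  size 4 → [2,5,7,8]=4  [2,6,7,8]=12  [4,5,7,8]=1  [5,6,7,8]=4
  size 5 → [2,4,5,7,8]=5  [2,5,6,7,8]=20  [3,4,5,7,8]=1  [4,5,6,7,8]=5
  size 6 → [1,3,4,5,7,8]=1  [2,3,4,5,7,8]=6  [2,4,5,6,7,8]=30  [3,4,5,6,7,8]=6
  size 7 → [0,1,3,4,5,7,8]=1  [1,2,3,4,5,7,8]=7  [1,3,4,5,6,7,8]=7  [2,3,4,5,6,7,8]=42
  first=0(a) contributes 56
  first=2(d) contributes 8
  first=6(f) contributes 8
|[w]| = 72

72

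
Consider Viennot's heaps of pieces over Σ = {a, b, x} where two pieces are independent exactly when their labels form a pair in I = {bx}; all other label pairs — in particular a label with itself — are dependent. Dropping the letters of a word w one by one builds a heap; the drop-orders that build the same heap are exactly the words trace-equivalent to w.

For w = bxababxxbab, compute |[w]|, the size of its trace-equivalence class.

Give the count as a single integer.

12

piece 0:b — minimal
piece 1:x — minimal
piece 2:a rests on {0:b, 1:x}
piece 3:b rests on {2:a}
piece 4:a rests on {3:b}
piece 5:b rests on {4:a}
piece 6:x rests on {4:a}
piece 7:x rests on {6:x}
piece 8:b rests on {5:b}
piece 9:a rests on {7:x, 8:b}
piece 10:b rests on {9:a}
minimal pieces: {0:b, 1:x}
ways to finish when only these pieces remain (= sum over removing one remaining piece with nothing left below it):
  1 left: {10}→1
  2 left: {9,10}→1
  3 left: {7,9,10}→1  {8,9,10}→1
  4 left: {5,8,9,10}→1  {6,7,9,10}→1  {7,8,9,10}→2
  5 left: {5,7,8,9,10}→3  {6,7,8,9,10}→3
  6 left: {5,6,7,8,9,10}→6
  7 left: {4,5,6,7,8,9,10}→6
  8 left: {3,4,5,6,7,8,9,10}→6
  9 left: {2,3,4,5,6,7,8,9,10}→6
  placing 0:b first → 6 extensions
  placing 1:x first → 6 extensions
total linear extensions = 12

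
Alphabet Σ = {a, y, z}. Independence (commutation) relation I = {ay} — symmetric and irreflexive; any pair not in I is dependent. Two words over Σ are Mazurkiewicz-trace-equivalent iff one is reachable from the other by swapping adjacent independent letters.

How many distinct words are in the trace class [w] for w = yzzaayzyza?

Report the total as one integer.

3

drop 0:y onto floor
drop 1:z onto {0:y}
drop 2:z onto {1:z}
drop 3:a onto {2:z}
drop 4:a onto {3:a}
drop 5:y onto {2:z}
drop 6:z onto {4:a, 5:y}
drop 7:y onto {6:z}
drop 8:z onto {7:y}
drop 9:a onto {8:z}
ground layer = {0:y}
drop-orders for the pieces not yet dropped (sum over which currently-grounded one goes next):
  1 to go: {9} 1
  2 to go: {8,9} 1
  3 to go: {7,8,9} 1
  4 to go: {6,7,8,9} 1
  5 to go: {4,6,7,8,9} 1  {5,6,7,8,9} 1
  6 to go: {3,4,6,7,8,9} 1  {4,5,6,7,8,9} 2
  7 to go: {3,4,5,6,7,8,9} 3
  8 to go: {2,3,4,5,6,7,8,9} 3
  if 0:y drops first: 3 orders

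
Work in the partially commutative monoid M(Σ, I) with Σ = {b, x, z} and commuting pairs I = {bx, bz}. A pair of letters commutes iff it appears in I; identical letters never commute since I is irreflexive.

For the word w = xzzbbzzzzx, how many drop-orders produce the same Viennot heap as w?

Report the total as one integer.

0(x) covers ∅
1(z) covers 0:x
2(z) covers 1:z
3(b) covers ∅
4(b) covers 3:b
5(z) covers 2:z
6(z) covers 5:z
7(z) covers 6:z
8(z) covers 7:z
9(x) covers 8:z
floor of heap: 0:x, 3:b
completions by unplaced set U, small U first (add the entries for U minus each lowest piece of U):
  |U|=1: {4}:1  {9}:1
  |U|=2: {3,4}:1  {4,9}:2  {8,9}:1
  |U|=3: {3,4,9}:3  {4,8,9}:3  {7,8,9}:1
  |U|=4: {3,4,8,9}:6  {4,7,8,9}:4  {6,7,8,9}:1
  |U|=5: {3,4,7,8,9}:10  {4,6,7,8,9}:5  {5,6,7,8,9}:1
  |U|=6: {2,5,6,7,8,9}:1  {3,4,6,7,8,9}:15  {4,5,6,7,8,9}:6
  |U|=7: {1,2,5,6,7,8,9}:1  {2,4,5,6,7,8,9}:7  {3,4,5,6,7,8,9}:21
  |U|=8: {0,1,2,5,6,7,8,9}:1  {1,2,4,5,6,7,8,9}:8  {2,3,4,5,6,7,8,9}:28
  start at 0(x): 36
  start at 3(b): 9
sum over floor = 45

45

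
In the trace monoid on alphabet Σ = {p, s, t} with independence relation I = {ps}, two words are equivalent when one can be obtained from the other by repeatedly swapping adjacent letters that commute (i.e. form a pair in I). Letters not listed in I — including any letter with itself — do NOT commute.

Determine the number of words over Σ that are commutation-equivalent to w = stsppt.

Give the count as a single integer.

3

0(s) covers ∅
1(t) covers 0:s
2(s) covers 1:t
3(p) covers 1:t
4(p) covers 3:p
5(t) covers 2:s, 4:p
floor of heap: 0:s
completions by unplaced set U, small U first (add the entries for U minus each lowest piece of U):
  |U|=1: {5}:1
  |U|=2: {2,5}:1  {4,5}:1
  |U|=3: {2,4,5}:2  {3,4,5}:1
  |U|=4: {2,3,4,5}:3
  start at 0(s): 3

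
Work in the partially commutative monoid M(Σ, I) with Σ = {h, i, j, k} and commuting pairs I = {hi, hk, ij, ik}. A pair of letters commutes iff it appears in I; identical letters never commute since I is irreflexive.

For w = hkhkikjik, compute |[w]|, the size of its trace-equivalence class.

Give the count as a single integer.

drop 0:h onto floor
drop 1:k onto floor
drop 2:h onto {0:h}
drop 3:k onto {1:k}
drop 4:i onto floor
drop 5:k onto {3:k}
drop 6:j onto {2:h, 5:k}
drop 7:i onto {4:i}
drop 8:k onto {6:j}
ground layer = {0:h, 1:k, 4:i}
drop-orders for the pieces not yet dropped (sum over which currently-grounded one goes next):
  1 to go: {7} 1  {8} 1
  2 to go: {4,7} 1  {6,8} 1  {7,8} 2
  3 to go: {2,6,8} 1  {4,7,8} 3  {5,6,8} 1  {6,7,8} 3
  4 to go: {0,2,6,8} 1  {2,5,6,8} 2  {2,6,7,8} 4  {3,5,6,8} 1  {4,6,7,8} 6  {5,6,7,8} 4
  5 to go: {0,2,5,6,8} 3  {0,2,6,7,8} 5  {1,3,5,6,8} 1  {2,3,5,6,8} 3  {2,4,6,7,8} 10  {2,5,6,7,8} 10  {3,5,6,7,8} 5  {4,5,6,7,8} 10
  6 to go: {0,2,3,5,6,8} 6  {0,2,4,6,7,8} 15  {0,2,5,6,7,8} 18  {1,2,3,5,6,8} 4  {1,3,5,6,7,8} 6  {2,3,5,6,7,8} 18  {2,4,5,6,7,8} 30  {3,4,5,6,7,8} 15
  7 to go: {0,1,2,3,5,6,8} 10  {0,2,3,5,6,7,8} 42  {0,2,4,5,6,7,8} 63  {1,2,3,5,6,7,8} 28  {1,3,4,5,6,7,8} 21  {2,3,4,5,6,7,8} 63
  if 0:h drops first: 112 orders
  if 1:k drops first: 168 orders
  if 4:i drops first: 80 orders
heap linearizations: 360

360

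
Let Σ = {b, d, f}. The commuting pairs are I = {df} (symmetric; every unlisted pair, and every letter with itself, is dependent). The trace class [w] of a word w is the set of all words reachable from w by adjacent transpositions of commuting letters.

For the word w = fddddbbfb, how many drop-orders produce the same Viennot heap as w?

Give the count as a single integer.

piece 0:f — minimal
piece 1:d — minimal
piece 2:d rests on {1:d}
piece 3:d rests on {2:d}
piece 4:d rests on {3:d}
piece 5:b rests on {0:f, 4:d}
piece 6:b rests on {5:b}
piece 7:f rests on {6:b}
piece 8:b rests on {7:f}
minimal pieces: {0:f, 1:d}
ways to finish when only these pieces remain (= sum over removing one remaining piece with nothing left below it):
  1 left: {8}→1
  2 left: {7,8}→1
  3 left: {6,7,8}→1
  4 left: {5,6,7,8}→1
  5 left: {0,5,6,7,8}→1  {4,5,6,7,8}→1
  6 left: {0,4,5,6,7,8}→2  {3,4,5,6,7,8}→1
  7 left: {0,3,4,5,6,7,8}→3  {2,3,4,5,6,7,8}→1
  placing 0:f first → 1 extensions
  placing 1:d first → 4 extensions
total linear extensions = 5

5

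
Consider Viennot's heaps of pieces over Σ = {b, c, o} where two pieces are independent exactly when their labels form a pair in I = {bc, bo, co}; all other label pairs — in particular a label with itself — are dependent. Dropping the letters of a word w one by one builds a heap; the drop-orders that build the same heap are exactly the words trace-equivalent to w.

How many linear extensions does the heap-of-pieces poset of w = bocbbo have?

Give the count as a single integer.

60

piece 0:b — minimal
piece 1:o — minimal
piece 2:c — minimal
piece 3:b rests on {0:b}
piece 4:b rests on {3:b}
piece 5:o rests on {1:o}
minimal pieces: {0:b, 1:o, 2:c}
ways to finish when only these pieces remain (= sum over removing one remaining piece with nothing left below it):
  1 left: {2}→1  {4}→1  {5}→1
  2 left: {1,5}→1  {2,4}→2  {2,5}→2  {3,4}→1  {4,5}→2
  3 left: {0,3,4}→1  {1,2,5}→3  {1,4,5}→3  {2,3,4}→3  {2,4,5}→6  {3,4,5}→3
  4 left: {0,2,3,4}→4  {0,3,4,5}→4  {1,2,4,5}→12  {1,3,4,5}→6  {2,3,4,5}→12
  placing 0:b first → 30 extensions
  placing 1:o first → 20 extensions
  placing 2:c first → 10 extensions
total linear extensions = 60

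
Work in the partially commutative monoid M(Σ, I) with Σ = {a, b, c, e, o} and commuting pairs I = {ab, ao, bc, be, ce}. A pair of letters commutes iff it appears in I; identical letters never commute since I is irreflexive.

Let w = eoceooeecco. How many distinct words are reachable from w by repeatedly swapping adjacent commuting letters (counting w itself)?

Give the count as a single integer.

12

#0=e has no predecessor
#1=o depends on [0:e]
#2=c depends on [1:o]
#3=e depends on [1:o]
#4=o depends on [2:c, 3:e]
#5=o depends on [4:o]
#6=e depends on [5:o]
#7=e depends on [6:e]
#8=c depends on [5:o]
#9=c depends on [8:c]
#10=o depends on [7:e, 9:c]
sources: [0:e]
N(rest) = Σ N(rest − s) over sources s of rest; N(one piece) = 1:
  size 1 → [10]=1
  size 2 → [7,10]=1  [9,10]=1
  size 3 → [6,7,10]=1  [7,9,10]=2  [8,9,10]=1
  size 4 → [6,7,9,10]=3  [7,8,9,10]=3
  size 5 → [6,7,8,9,10]=6
  size 6 → [5,6,7,8,9,10]=6
  size 7 → [4,5,6,7,8,9,10]=6
  size 8 → [2,4,5,6,7,8,9,10]=6  [3,4,5,6,7,8,9,10]=6
  size 9 → [2,3,4,5,6,7,8,9,10]=12
  first=0(e) contributes 12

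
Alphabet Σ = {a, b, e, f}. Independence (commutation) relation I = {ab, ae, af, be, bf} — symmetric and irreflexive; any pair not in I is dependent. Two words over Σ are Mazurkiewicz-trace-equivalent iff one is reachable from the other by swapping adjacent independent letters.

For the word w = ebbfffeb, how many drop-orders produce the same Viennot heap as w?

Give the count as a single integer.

#0=e has no predecessor
#1=b has no predecessor
#2=b depends on [1:b]
#3=f depends on [0:e]
#4=f depends on [3:f]
#5=f depends on [4:f]
#6=e depends on [5:f]
#7=b depends on [2:b]
sources: [0:e, 1:b]
N(rest) = Σ N(rest − s) over sources s of rest; N(one piece) = 1:
  size 1 → [6]=1  [7]=1
  size 2 → [2,7]=1  [5,6]=1  [6,7]=2
  size 3 → [1,2,7]=1  [2,6,7]=3  [4,5,6]=1  [5,6,7]=3
  size 4 → [1,2,6,7]=4  [2,5,6,7]=6  [3,4,5,6]=1  [4,5,6,7]=4
  size 5 → [0,3,4,5,6]=1  [1,2,5,6,7]=10  [2,4,5,6,7]=10  [3,4,5,6,7]=5
  size 6 → [0,3,4,5,6,7]=6  [1,2,4,5,6,7]=20  [2,3,4,5,6,7]=15
  first=0(e) contributes 35
  first=1(b) contributes 21
|[w]| = 56

56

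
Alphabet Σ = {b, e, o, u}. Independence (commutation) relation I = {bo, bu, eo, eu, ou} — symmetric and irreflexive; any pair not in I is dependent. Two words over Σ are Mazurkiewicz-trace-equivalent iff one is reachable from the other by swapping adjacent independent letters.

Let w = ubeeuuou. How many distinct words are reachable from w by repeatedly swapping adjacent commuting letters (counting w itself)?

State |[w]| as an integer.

280

#0=u has no predecessor
#1=b has no predecessor
#2=e depends on [1:b]
#3=e depends on [2:e]
#4=u depends on [0:u]
#5=u depends on [4:u]
#6=o has no predecessor
#7=u depends on [5:u]
sources: [0:u, 1:b, 6:o]
N(rest) = Σ N(rest − s) over sources s of rest; N(one piece) = 1:
  size 1 → [3]=1  [6]=1  [7]=1
  size 2 → [2,3]=1  [3,6]=2  [3,7]=2  [5,7]=1  [6,7]=2
  size 3 → [1,2,3]=1  [2,3,6]=3  [2,3,7]=3  [3,5,7]=3  [3,6,7]=6  [4,5,7]=1  [5,6,7]=3
  size 4 → [0,4,5,7]=1  [1,2,3,6]=4  [1,2,3,7]=4  [2,3,5,7]=6  [2,3,6,7]=12  [3,4,5,7]=4  [3,5,6,7]=12  [4,5,6,7]=4
  size 5 → [0,3,4,5,7]=5  [0,4,5,6,7]=5  [1,2,3,5,7]=10  [1,2,3,6,7]=20  [2,3,4,5,7]=10  [2,3,5,6,7]=30  [3,4,5,6,7]=20
  size 6 → [0,2,3,4,5,7]=15  [0,3,4,5,6,7]=30  [1,2,3,4,5,7]=20  [1,2,3,5,6,7]=60  [2,3,4,5,6,7]=60
  first=0(u) contributes 140
  first=1(b) contributes 105
  first=6(o) contributes 35
|[w]| = 280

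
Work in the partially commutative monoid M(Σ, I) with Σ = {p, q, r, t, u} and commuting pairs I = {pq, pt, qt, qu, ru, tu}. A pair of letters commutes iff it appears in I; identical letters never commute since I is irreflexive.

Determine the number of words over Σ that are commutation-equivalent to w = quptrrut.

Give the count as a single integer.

drop 0:q onto floor
drop 1:u onto floor
drop 2:p onto {1:u}
drop 3:t onto floor
drop 4:r onto {0:q, 2:p, 3:t}
drop 5:r onto {4:r}
drop 6:u onto {2:p}
drop 7:t onto {5:r}
ground layer = {0:q, 1:u, 3:t}
drop-orders for the pieces not yet dropped (sum over which currently-grounded one goes next):
  1 to go: {6} 1  {7} 1
  2 to go: {5,7} 1  {6,7} 2
  3 to go: {4,5,7} 1  {5,6,7} 3
  4 to go: {0,4,5,7} 1  {3,4,5,7} 1  {4,5,6,7} 4
  5 to go: {0,3,4,5,7} 2  {0,4,5,6,7} 5  {2,4,5,6,7} 4  {3,4,5,6,7} 5
  6 to go: {0,2,4,5,6,7} 9  {0,3,4,5,6,7} 12  {1,2,4,5,6,7} 4  {2,3,4,5,6,7} 9
  if 0:q drops first: 13 orders
  if 1:u drops first: 30 orders
  if 3:t drops first: 13 orders
heap linearizations: 56

56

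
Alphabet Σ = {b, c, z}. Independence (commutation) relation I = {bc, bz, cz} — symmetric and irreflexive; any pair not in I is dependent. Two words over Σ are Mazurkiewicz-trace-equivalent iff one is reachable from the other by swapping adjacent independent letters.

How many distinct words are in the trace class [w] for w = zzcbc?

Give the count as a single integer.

drop 0:z onto floor
drop 1:z onto {0:z}
drop 2:c onto floor
drop 3:b onto floor
drop 4:c onto {2:c}
ground layer = {0:z, 2:c, 3:b}
drop-orders for the pieces not yet dropped (sum over which currently-grounded one goes next):
  1 to go: {1} 1  {3} 1  {4} 1
  2 to go: {0,1} 1  {1,3} 2  {1,4} 2  {2,4} 1  {3,4} 2
  3 to go: {0,1,3} 3  {0,1,4} 3  {1,2,4} 3  {1,3,4} 6  {2,3,4} 3
  if 0:z drops first: 12 orders
  if 2:c drops first: 12 orders
  if 3:b drops first: 6 orders
heap linearizations: 30

30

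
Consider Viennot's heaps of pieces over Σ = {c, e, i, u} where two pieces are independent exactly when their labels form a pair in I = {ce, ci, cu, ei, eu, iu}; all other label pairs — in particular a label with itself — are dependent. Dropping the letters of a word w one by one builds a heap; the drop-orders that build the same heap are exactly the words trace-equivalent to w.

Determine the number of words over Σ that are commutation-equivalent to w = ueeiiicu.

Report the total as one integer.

drop 0:u onto floor
drop 1:e onto floor
drop 2:e onto {1:e}
drop 3:i onto floor
drop 4:i onto {3:i}
drop 5:i onto {4:i}
drop 6:c onto floor
drop 7:u onto {0:u}
ground layer = {0:u, 1:e, 3:i, 6:c}
drop-orders for the pieces not yet dropped (sum over which currently-grounded one goes next):
  1 to go: {2} 1  {5} 1  {6} 1  {7} 1
  2 to go: {0,7} 1  {1,2} 1  {2,5} 2  {2,6} 2  {2,7} 2  {4,5} 1  {5,6} 2  {5,7} 2  {6,7} 2
  3 to go: {0,2,7} 3  {0,5,7} 3  {0,6,7} 3  {1,2,5} 3  {1,2,6} 3  {1,2,7} 3  {2,4,5} 3  {2,5,6} 6  {2,5,7} 6  {2,6,7} 6  {3,4,5} 1  {4,5,6} 3  {4,5,7} 3  {5,6,7} 6
  4 to go: {0,1,2,7} 6  {0,2,5,7} 12  {0,2,6,7} 12  {0,4,5,7} 6  {0,5,6,7} 12  {1,2,4,5} 6  {1,2,5,6} 12  {1,2,5,7} 12  {1,2,6,7} 12  {2,3,4,5} 4  {2,4,5,6} 12  {2,4,5,7} 12  {2,5,6,7} 24  {3,4,5,6} 4  {3,4,5,7} 4  {4,5,6,7} 12
  5 to go: {0,1,2,5,7} 30  {0,1,2,6,7} 30  {0,2,4,5,7} 30  {0,2,5,6,7} 60  {0,3,4,5,7} 10  {0,4,5,6,7} 30  {1,2,3,4,5} 10  {1,2,4,5,6} 30  {1,2,4,5,7} 30  {1,2,5,6,7} 60  {2,3,4,5,6} 20  {2,3,4,5,7} 20  {2,4,5,6,7} 60  {3,4,5,6,7} 20
  6 to go: {0,1,2,4,5,7} 90  {0,1,2,5,6,7} 180  {0,2,3,4,5,7} 60  {0,2,4,5,6,7} 180  {0,3,4,5,6,7} 60  {1,2,3,4,5,6} 60  {1,2,3,4,5,7} 60  {1,2,4,5,6,7} 180  {2,3,4,5,6,7} 120
  if 0:u drops first: 420 orders
  if 1:e drops first: 420 orders
  if 3:i drops first: 630 orders
  if 6:c drops first: 210 orders
heap linearizations: 1680

1680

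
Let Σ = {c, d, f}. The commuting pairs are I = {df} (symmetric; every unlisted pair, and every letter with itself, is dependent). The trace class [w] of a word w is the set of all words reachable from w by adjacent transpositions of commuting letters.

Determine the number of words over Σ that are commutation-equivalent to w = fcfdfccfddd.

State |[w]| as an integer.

#0=f has no predecessor
#1=c depends on [0:f]
#2=f depends on [1:c]
#3=d depends on [1:c]
#4=f depends on [2:f]
#5=c depends on [3:d, 4:f]
#6=c depends on [5:c]
#7=f depends on [6:c]
#8=d depends on [6:c]
#9=d depends on [8:d]
#10=d depends on [9:d]
sources: [0:f]
N(rest) = Σ N(rest − s) over sources s of rest; N(one piece) = 1:
  size 1 → [7]=1  [10]=1
  size 2 → [7,10]=2  [9,10]=1
  size 3 → [7,9,10]=3  [8,9,10]=1
  size 4 → [7,8,9,10]=4
  size 5 → [6,7,8,9,10]=4
  size 6 → [5,6,7,8,9,10]=4
  size 7 → [3,5,6,7,8,9,10]=4  [4,5,6,7,8,9,10]=4
  size 8 → [2,4,5,6,7,8,9,10]=4  [3,4,5,6,7,8,9,10]=8
  size 9 → [2,3,4,5,6,7,8,9,10]=12
  first=0(f) contributes 12

12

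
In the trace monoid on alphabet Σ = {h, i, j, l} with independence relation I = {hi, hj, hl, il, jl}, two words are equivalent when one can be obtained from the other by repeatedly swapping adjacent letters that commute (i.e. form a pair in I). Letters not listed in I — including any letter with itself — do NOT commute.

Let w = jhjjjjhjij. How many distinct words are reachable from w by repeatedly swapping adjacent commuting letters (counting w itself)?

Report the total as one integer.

piece 0:j — minimal
piece 1:h — minimal
piece 2:j rests on {0:j}
piece 3:j rests on {2:j}
piece 4:j rests on {3:j}
piece 5:j rests on {4:j}
piece 6:h rests on {1:h}
piece 7:j rests on {5:j}
piece 8:i rests on {7:j}
piece 9:j rests on {8:i}
minimal pieces: {0:j, 1:h}
ways to finish when only these pieces remain (= sum over removing one remaining piece with nothing left below it):
  1 left: {6}→1  {9}→1
  2 left: {1,6}→1  {6,9}→2  {8,9}→1
  3 left: {1,6,9}→3  {6,8,9}→3  {7,8,9}→1
  4 left: {1,6,8,9}→6  {5,7,8,9}→1  {6,7,8,9}→4
  5 left: {1,6,7,8,9}→10  {4,5,7,8,9}→1  {5,6,7,8,9}→5
  6 left: {1,5,6,7,8,9}→15  {3,4,5,7,8,9}→1  {4,5,6,7,8,9}→6
  7 left: {1,4,5,6,7,8,9}→21  {2,3,4,5,7,8,9}→1  {3,4,5,6,7,8,9}→7
  8 left: {0,2,3,4,5,7,8,9}→1  {1,3,4,5,6,7,8,9}→28  {2,3,4,5,6,7,8,9}→8
  placing 0:j first → 36 extensions
  placing 1:h first → 9 extensions
total linear extensions = 45

45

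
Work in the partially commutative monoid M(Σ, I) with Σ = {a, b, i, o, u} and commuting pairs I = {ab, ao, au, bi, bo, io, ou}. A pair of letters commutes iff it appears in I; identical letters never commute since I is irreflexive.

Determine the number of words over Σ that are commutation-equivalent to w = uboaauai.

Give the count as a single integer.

piece 0:u — minimal
piece 1:b rests on {0:u}
piece 2:o — minimal
piece 3:a — minimal
piece 4:a rests on {3:a}
piece 5:u rests on {1:b}
piece 6:a rests on {4:a}
piece 7:i rests on {5:u, 6:a}
minimal pieces: {0:u, 2:o, 3:a}
ways to finish when only these pieces remain (= sum over removing one remaining piece with nothing left below it):
  1 left: {2}→1  {7}→1
  2 left: {2,7}→2  {5,7}→1  {6,7}→1
  3 left: {1,5,7}→1  {2,5,7}→3  {2,6,7}→3  {4,6,7}→1  {5,6,7}→2
  4 left: {0,1,5,7}→1  {1,2,5,7}→4  {1,5,6,7}→3  {2,4,6,7}→4  {2,5,6,7}→8  {3,4,6,7}→1  {4,5,6,7}→3
  5 left: {0,1,2,5,7}→5  {0,1,5,6,7}→4  {1,2,5,6,7}→15  {1,4,5,6,7}→6  {2,3,4,6,7}→5  {2,4,5,6,7}→15  {3,4,5,6,7}→4
  6 left: {0,1,2,5,6,7}→24  {0,1,4,5,6,7}→10  {1,2,4,5,6,7}→36  {1,3,4,5,6,7}→10  {2,3,4,5,6,7}→24
  placing 0:u first → 70 extensions
  placing 2:o first → 20 extensions
  placing 3:a first → 70 extensions
total linear extensions = 160

160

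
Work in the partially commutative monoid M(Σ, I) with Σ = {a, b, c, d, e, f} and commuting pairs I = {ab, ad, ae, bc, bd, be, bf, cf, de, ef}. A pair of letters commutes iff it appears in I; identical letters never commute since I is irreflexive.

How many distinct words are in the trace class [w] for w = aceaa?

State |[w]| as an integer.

#0=a has no predecessor
#1=c depends on [0:a]
#2=e depends on [1:c]
#3=a depends on [1:c]
#4=a depends on [3:a]
sources: [0:a]
N(rest) = Σ N(rest − s) over sources s of rest; N(one piece) = 1:
  size 1 → [2]=1  [4]=1
  size 2 → [2,4]=2  [3,4]=1
  size 3 → [2,3,4]=3
  first=0(a) contributes 3

3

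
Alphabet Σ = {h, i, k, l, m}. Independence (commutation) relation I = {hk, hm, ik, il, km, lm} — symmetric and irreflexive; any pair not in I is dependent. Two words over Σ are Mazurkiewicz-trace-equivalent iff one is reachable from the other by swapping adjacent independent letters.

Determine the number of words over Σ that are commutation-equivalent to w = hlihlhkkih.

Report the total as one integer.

0(h) covers ∅
1(l) covers 0:h
2(i) covers 0:h
3(h) covers 1:l, 2:i
4(l) covers 3:h
5(h) covers 4:l
6(k) covers 4:l
7(k) covers 6:k
8(i) covers 5:h
9(h) covers 8:i
floor of heap: 0:h
completions by unplaced set U, small U first (add the entries for U minus each lowest piece of U):
  |U|=1: {7}:1  {9}:1
  |U|=2: {6,7}:1  {7,9}:2  {8,9}:1
  |U|=3: {5,8,9}:1  {6,7,9}:3  {7,8,9}:3
  |U|=4: {5,7,8,9}:4  {6,7,8,9}:6
  |U|=5: {5,6,7,8,9}:10
  |U|=6: {4,5,6,7,8,9}:10
  |U|=7: {3,4,5,6,7,8,9}:10
  |U|=8: {1,3,4,5,6,7,8,9}:10  {2,3,4,5,6,7,8,9}:10
  start at 0(h): 20

20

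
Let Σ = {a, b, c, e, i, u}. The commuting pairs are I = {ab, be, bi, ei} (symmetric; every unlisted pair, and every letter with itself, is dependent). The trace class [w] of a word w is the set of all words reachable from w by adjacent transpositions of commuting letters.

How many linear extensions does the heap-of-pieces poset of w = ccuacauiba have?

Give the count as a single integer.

3

piece 0:c — minimal
piece 1:c rests on {0:c}
piece 2:u rests on {1:c}
piece 3:a rests on {2:u}
piece 4:c rests on {3:a}
piece 5:a rests on {4:c}
piece 6:u rests on {5:a}
piece 7:i rests on {6:u}
piece 8:b rests on {6:u}
piece 9:a rests on {7:i}
minimal pieces: {0:c}
ways to finish when only these pieces remain (= sum over removing one remaining piece with nothing left below it):
  1 left: {8}→1  {9}→1
  2 left: {7,9}→1  {8,9}→2
  3 left: {7,8,9}→3
  4 left: {6,7,8,9}→3
  5 left: {5,6,7,8,9}→3
  6 left: {4,5,6,7,8,9}→3
  7 left: {3,4,5,6,7,8,9}→3
  8 left: {2,3,4,5,6,7,8,9}→3
  placing 0:c first → 3 extensions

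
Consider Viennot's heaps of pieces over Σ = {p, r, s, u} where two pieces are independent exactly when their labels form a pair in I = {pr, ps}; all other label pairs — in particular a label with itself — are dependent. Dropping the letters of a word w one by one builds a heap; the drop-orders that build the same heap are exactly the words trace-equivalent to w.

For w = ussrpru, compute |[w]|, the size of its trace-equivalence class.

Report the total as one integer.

5

#0=u has no predecessor
#1=s depends on [0:u]
#2=s depends on [1:s]
#3=r depends on [2:s]
#4=p depends on [0:u]
#5=r depends on [3:r]
#6=u depends on [4:p, 5:r]
sources: [0:u]
N(rest) = Σ N(rest − s) over sources s of rest; N(one piece) = 1:
  size 1 → [6]=1
  size 2 → [4,6]=1  [5,6]=1
  size 3 → [3,5,6]=1  [4,5,6]=2
  size 4 → [2,3,5,6]=1  [3,4,5,6]=3
  size 5 → [1,2,3,5,6]=1  [2,3,4,5,6]=4
  first=0(u) contributes 5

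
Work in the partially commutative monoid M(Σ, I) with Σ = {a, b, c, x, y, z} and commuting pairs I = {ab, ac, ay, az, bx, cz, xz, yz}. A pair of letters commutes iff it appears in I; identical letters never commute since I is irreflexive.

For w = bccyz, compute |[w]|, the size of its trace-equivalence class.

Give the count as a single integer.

piece 0:b — minimal
piece 1:c rests on {0:b}
piece 2:c rests on {1:c}
piece 3:y rests on {2:c}
piece 4:z rests on {0:b}
minimal pieces: {0:b}
ways to finish when only these pieces remain (= sum over removing one remaining piece with nothing left below it):
  1 left: {3}→1  {4}→1
  2 left: {2,3}→1  {3,4}→2
  3 left: {1,2,3}→1  {2,3,4}→3
  placing 0:b first → 4 extensions

4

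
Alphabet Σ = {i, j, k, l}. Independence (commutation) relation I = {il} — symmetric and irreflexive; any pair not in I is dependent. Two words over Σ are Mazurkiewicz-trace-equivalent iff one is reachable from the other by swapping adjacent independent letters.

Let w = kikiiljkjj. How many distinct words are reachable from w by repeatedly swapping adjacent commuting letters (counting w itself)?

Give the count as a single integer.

#0=k has no predecessor
#1=i depends on [0:k]
#2=k depends on [1:i]
#3=i depends on [2:k]
#4=i depends on [3:i]
#5=l depends on [2:k]
#6=j depends on [4:i, 5:l]
#7=k depends on [6:j]
#8=j depends on [7:k]
#9=j depends on [8:j]
sources: [0:k]
N(rest) = Σ N(rest − s) over sources s of rest; N(one piece) = 1:
  size 1 → [9]=1
  size 2 → [8,9]=1
  size 3 → [7,8,9]=1
  size 4 → [6,7,8,9]=1
  size 5 → [4,6,7,8,9]=1  [5,6,7,8,9]=1
  size 6 → [3,4,6,7,8,9]=1  [4,5,6,7,8,9]=2
  size 7 → [3,4,5,6,7,8,9]=3
  size 8 → [2,3,4,5,6,7,8,9]=3
  first=0(k) contributes 3

3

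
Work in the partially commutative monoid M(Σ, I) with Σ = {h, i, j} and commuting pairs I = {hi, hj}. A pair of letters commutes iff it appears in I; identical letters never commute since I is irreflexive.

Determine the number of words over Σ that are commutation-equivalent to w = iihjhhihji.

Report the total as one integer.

210

0(i) covers ∅
1(i) covers 0:i
2(h) covers ∅
3(j) covers 1:i
4(h) covers 2:h
5(h) covers 4:h
6(i) covers 3:j
7(h) covers 5:h
8(j) covers 6:i
9(i) covers 8:j
floor of heap: 0:i, 2:h
completions by unplaced set U, small U first (add the entries for U minus each lowest piece of U):
  |U|=1: {7}:1  {9}:1
  |U|=2: {5,7}:1  {7,9}:2  {8,9}:1
  |U|=3: {4,5,7}:1  {5,7,9}:3  {6,8,9}:1  {7,8,9}:3
  |U|=4: {2,4,5,7}:1  {3,6,8,9}:1  {4,5,7,9}:4  {5,7,8,9}:6  {6,7,8,9}:4
  |U|=5: {1,3,6,8,9}:1  {2,4,5,7,9}:5  {3,6,7,8,9}:5  {4,5,7,8,9}:10  {5,6,7,8,9}:10
  |U|=6: {0,1,3,6,8,9}:1  {1,3,6,7,8,9}:6  {2,4,5,7,8,9}:15  {3,5,6,7,8,9}:15  {4,5,6,7,8,9}:20
  |U|=7: {0,1,3,6,7,8,9}:7  {1,3,5,6,7,8,9}:21  {2,4,5,6,7,8,9}:35  {3,4,5,6,7,8,9}:35
  |U|=8: {0,1,3,5,6,7,8,9}:28  {1,3,4,5,6,7,8,9}:56  {2,3,4,5,6,7,8,9}:70
  start at 0(i): 126
  start at 2(h): 84
sum over floor = 210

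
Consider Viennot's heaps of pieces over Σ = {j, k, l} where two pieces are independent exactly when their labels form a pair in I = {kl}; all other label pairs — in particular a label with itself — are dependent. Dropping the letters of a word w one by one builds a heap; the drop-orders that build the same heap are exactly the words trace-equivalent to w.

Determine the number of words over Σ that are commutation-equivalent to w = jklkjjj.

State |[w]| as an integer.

3

0(j) covers ∅
1(k) covers 0:j
2(l) covers 0:j
3(k) covers 1:k
4(j) covers 2:l, 3:k
5(j) covers 4:j
6(j) covers 5:j
floor of heap: 0:j
completions by unplaced set U, small U first (add the entries for U minus each lowest piece of U):
  |U|=1: {6}:1
  |U|=2: {5,6}:1
  |U|=3: {4,5,6}:1
  |U|=4: {2,4,5,6}:1  {3,4,5,6}:1
  |U|=5: {1,3,4,5,6}:1  {2,3,4,5,6}:2
  start at 0(j): 3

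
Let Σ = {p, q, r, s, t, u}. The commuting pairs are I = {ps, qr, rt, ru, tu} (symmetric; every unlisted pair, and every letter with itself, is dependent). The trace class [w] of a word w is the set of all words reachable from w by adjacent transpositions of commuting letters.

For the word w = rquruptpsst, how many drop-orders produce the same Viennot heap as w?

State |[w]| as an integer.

0(r) covers ∅
1(q) covers ∅
2(u) covers 1:q
3(r) covers 0:r
4(u) covers 2:u
5(p) covers 3:r, 4:u
6(t) covers 5:p
7(p) covers 6:t
8(s) covers 6:t
9(s) covers 8:s
10(t) covers 7:p, 9:s
floor of heap: 0:r, 1:q
completions by unplaced set U, small U first (add the entries for U minus each lowest piece of U):
  |U|=1: {10}:1
  |U|=2: {7,10}:1  {9,10}:1
  |U|=3: {7,9,10}:2  {8,9,10}:1
  |U|=4: {7,8,9,10}:3
  |U|=5: {6,7,8,9,10}:3
  |U|=6: {5,6,7,8,9,10}:3
  |U|=7: {3,5,6,7,8,9,10}:3  {4,5,6,7,8,9,10}:3
  |U|=8: {0,3,5,6,7,8,9,10}:3  {2,4,5,6,7,8,9,10}:3  {3,4,5,6,7,8,9,10}:6
  |U|=9: {0,3,4,5,6,7,8,9,10}:9  {1,2,4,5,6,7,8,9,10}:3  {2,3,4,5,6,7,8,9,10}:9
  start at 0(r): 12
  start at 1(q): 18
sum over floor = 30

30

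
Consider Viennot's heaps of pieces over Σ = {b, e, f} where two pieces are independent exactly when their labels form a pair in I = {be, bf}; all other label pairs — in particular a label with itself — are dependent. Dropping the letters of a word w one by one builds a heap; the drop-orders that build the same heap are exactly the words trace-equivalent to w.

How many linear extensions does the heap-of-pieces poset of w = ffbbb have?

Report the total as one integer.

10

drop 0:f onto floor
drop 1:f onto {0:f}
drop 2:b onto floor
drop 3:b onto {2:b}
drop 4:b onto {3:b}
ground layer = {0:f, 2:b}
drop-orders for the pieces not yet dropped (sum over which currently-grounded one goes next):
  1 to go: {1} 1  {4} 1
  2 to go: {0,1} 1  {1,4} 2  {3,4} 1
  3 to go: {0,1,4} 3  {1,3,4} 3  {2,3,4} 1
  if 0:f drops first: 4 orders
  if 2:b drops first: 6 orders
heap linearizations: 10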